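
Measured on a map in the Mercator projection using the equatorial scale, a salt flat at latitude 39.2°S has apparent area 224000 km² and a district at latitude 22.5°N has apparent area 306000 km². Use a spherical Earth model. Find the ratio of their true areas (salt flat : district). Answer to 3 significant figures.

Since Mercator area scale is 1/cos²φ, the true area equals the apparent area multiplied by cos²φ.
True area of salt flat: 224000 × cos²(39.2°) = 224000 × 0.6005 = 134500 km².
True area of district: 306000 × cos²(22.5°) = 306000 × 0.8536 = 261200 km².
Ratio = 134500 / 261200 ≈ 0.515.

0.515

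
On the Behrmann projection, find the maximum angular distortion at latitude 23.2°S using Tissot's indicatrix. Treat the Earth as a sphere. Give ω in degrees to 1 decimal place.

6.8°

The Behrmann projection is cylindrical equal-area with φ₀ = 30°. A cylindrical equal-area projection with standard parallel φ₀ has meridian scale h = cos φ / cos φ₀ and parallel scale k = cos φ₀ / cos φ (so areas are preserved, h·k = 1).
At 23.2°: h = 1.061, k = 0.9422; principal scales a = 1.061, b = 0.9422.
sin(ω/2) = (a − b)/(a + b) = 0.1191/2.004 = 0.05945, so ω = 2 arcsin(0.05945) ≈ 6.8°.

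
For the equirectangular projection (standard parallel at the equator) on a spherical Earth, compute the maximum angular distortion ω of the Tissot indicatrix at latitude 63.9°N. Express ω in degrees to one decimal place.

For the equirectangular projection with φ₀ = 0 (plate carrée), h = 1 along meridians and k = sec φ along parallels.
At 63.9°: h = 1.000, k = 2.273; principal scales a = 2.273, b = 1.000.
sin(ω/2) = (a − b)/(a + b) = 1.273/3.273 = 0.3889, so ω = 2 arcsin(0.3889) ≈ 45.8°.

45.8°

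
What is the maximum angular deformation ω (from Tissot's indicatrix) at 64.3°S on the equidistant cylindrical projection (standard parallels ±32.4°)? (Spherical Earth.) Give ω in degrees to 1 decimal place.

37.5°

The equidistant cylindrical projection with φ₀ = 32.4° has h = 1 (meridians true) and k = cos φ₀ / cos φ along parallels.
At 64.3°: h = 1.000, k = 1.947; principal scales a = 1.947, b = 1.000.
sin(ω/2) = (a − b)/(a + b) = 0.9470/2.947 = 0.3213, so ω = 2 arcsin(0.3213) ≈ 37.5°.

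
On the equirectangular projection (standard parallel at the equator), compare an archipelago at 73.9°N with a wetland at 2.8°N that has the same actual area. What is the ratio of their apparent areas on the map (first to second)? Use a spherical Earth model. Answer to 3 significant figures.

3.60

Plate carrée maps x = Rλ, y = Rφ. The meridian scale is h = 1 and the parallel scale is k = 1/cos φ = sec φ.
Areal scale at 73.9°: h·k = 1.000 × 3.606 = 3.606.
Areal scale at 2.8°: h·k = 1.000 × 1.001 = 1.001.
Ratio = 3.606/1.001 ≈ 3.60.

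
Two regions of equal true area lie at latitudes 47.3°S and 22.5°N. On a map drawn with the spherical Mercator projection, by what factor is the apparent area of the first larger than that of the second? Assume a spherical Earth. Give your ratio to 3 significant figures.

Mercator areal scale is sec²φ.
At 47.3°: sec²(47.3°) = 1/0.6782² = 2.174.
At 22.5°: sec²(22.5°) = 1/0.9239² = 1.172.
Ratio = 2.174/1.172 = cos²(22.5°)/cos²(47.3°) ≈ 1.86.

1.86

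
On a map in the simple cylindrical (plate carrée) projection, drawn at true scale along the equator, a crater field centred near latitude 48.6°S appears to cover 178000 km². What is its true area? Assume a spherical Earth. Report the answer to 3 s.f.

118000 km²

For the equirectangular projection with φ₀ = 0 (plate carrée), h = 1 along meridians and k = sec φ along parallels.
Areal scale = h·k = 1 × sec φ; at 48.6°, h = 1.000, k = 1.512, so h·k = 1.512.
True area = apparent / (areal scale) = 178000 / 1.512 ≈ 118000 km².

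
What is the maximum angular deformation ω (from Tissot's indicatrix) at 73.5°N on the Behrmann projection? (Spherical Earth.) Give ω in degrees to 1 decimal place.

107.4°

The Behrmann projection is cylindrical equal-area with φ₀ = 30°. For cylindrical equal-area with standard parallel φ₀, h = cos φ / cos φ₀ and k = cos φ₀ / cos φ, so h·k = 1.
At 73.5°: h = 0.3280, k = 3.049; principal scales a = 3.049, b = 0.3280.
sin(ω/2) = (a − b)/(a + b) = 2.721/3.377 = 0.8058, so ω = 2 arcsin(0.8058) ≈ 107.4°.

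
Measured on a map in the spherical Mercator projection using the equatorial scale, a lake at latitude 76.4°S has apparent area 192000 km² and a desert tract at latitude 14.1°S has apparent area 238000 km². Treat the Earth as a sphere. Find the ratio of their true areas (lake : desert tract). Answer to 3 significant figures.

0.0474

Mercator's areal exaggeration is sec²φ; hence true area = (apparent area) · cos²φ.
True area of lake: 192000 × cos²(76.4°) = 192000 × 0.05529 = 10620 km².
True area of desert tract: 238000 × cos²(14.1°) = 238000 × 0.9407 = 223900 km².
Ratio = 10620 / 223900 ≈ 0.0474.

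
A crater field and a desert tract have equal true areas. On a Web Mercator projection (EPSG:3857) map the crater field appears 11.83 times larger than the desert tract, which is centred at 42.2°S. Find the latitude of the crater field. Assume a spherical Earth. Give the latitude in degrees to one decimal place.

For equal true areas on Mercator, apparent areas scale as sec²φ, so the ratio is cos²φ₂ / cos²φ₁.
cos²φ₂ / cos²φ₁ = 11.83  ⇒  cos φ₁ = cos 42.2° / √11.83 = 0.7408/3.439 = 0.2154.
φ₁ = arccos(0.2154) ≈ 77.6°.

77.6°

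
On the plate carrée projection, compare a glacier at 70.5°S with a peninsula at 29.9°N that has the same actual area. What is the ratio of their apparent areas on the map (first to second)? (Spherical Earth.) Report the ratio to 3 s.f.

2.60

For the equirectangular projection with φ₀ = 0 (plate carrée), h = 1 along meridians and k = sec φ along parallels.
Areal scale at 70.5°: h·k = 1.000 × 2.996 = 2.996.
Areal scale at 29.9°: h·k = 1.000 × 1.154 = 1.154.
Ratio = 2.996/1.154 ≈ 2.60.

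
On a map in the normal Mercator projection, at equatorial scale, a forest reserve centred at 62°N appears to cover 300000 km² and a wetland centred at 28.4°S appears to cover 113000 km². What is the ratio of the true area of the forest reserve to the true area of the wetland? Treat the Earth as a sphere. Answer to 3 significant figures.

0.756

Since Mercator area scale is 1/cos²φ, the true area equals the apparent area multiplied by cos²φ.
True area of forest reserve: 300000 × cos²(62°) = 300000 × 0.2204 = 66120 km².
True area of wetland: 113000 × cos²(28.4°) = 113000 × 0.7738 = 87440 km².
Ratio = 66120 / 87440 ≈ 0.756.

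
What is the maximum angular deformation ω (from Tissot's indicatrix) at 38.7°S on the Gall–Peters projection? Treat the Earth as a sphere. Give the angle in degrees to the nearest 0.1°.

The Gall–Peters projection is cylindrical equal-area with φ₀ = 45°. A cylindrical equal-area projection with standard parallel φ₀ has meridian scale h = cos φ / cos φ₀ and parallel scale k = cos φ₀ / cos φ (so areas are preserved, h·k = 1).
At 38.7°: h = 1.104, k = 0.9060; principal scales a = 1.104, b = 0.9060.
sin(ω/2) = (a − b)/(a + b) = 0.1976/2.010 = 0.09834, so ω = 2 arcsin(0.09834) ≈ 11.3°.

11.3°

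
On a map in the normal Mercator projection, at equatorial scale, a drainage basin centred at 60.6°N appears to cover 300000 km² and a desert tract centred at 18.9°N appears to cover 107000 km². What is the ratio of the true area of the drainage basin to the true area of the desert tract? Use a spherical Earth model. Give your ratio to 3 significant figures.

0.755

Mercator's areal exaggeration is sec²φ; hence true area = (apparent area) · cos²φ.
True area of drainage basin: 300000 × cos²(60.6°) = 300000 × 0.2410 = 72300 km².
True area of desert tract: 107000 × cos²(18.9°) = 107000 × 0.8951 = 95770 km².
Ratio = 72300 / 95770 ≈ 0.755.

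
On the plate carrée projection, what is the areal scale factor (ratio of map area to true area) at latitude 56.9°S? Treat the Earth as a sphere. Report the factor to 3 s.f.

For the equirectangular projection with φ₀ = 0 (plate carrée), h = 1 along meridians and k = sec φ along parallels.
Areal scale = h·k = 1 × sec φ; at 56.9°, h = 1.000, k = 1.831, so h·k = 1.831.

1.83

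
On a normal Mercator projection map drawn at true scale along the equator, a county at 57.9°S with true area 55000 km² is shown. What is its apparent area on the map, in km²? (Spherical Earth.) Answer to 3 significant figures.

195000 km²

Mercator is conformal, so the point scale is isotropic: h = k = sec φ = 1/cos φ.
Areal scale = k² = sec²φ = 1/cos²(57.9°) = 1/0.5314² = 3.541.
Apparent area = 55000 × 3.541 ≈ 195000 km².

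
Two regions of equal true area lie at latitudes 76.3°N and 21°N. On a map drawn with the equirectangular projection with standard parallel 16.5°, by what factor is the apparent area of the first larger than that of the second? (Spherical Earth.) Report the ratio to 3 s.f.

In the equirectangular projection with standard parallel φ₀ = 16.5° (x = Rλ cos φ₀, y = Rφ), meridians are true-scale (h = 1) and the parallel scale is k = cos φ₀ / cos φ.
Areal scale at 76.3°: h·k = 1.000 × 4.048 = 4.048.
Areal scale at 21°: h·k = 1.000 × 1.027 = 1.027.
Ratio = 4.048/1.027 ≈ 3.94.

3.94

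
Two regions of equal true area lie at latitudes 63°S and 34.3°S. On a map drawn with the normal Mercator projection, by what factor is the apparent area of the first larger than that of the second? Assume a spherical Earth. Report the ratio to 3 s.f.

3.31

On Mercator, area is exaggerated by sec²φ = 1/cos²φ.
At 63°: sec²(63°) = 1/0.4540² = 4.852.
At 34.3°: sec²(34.3°) = 1/0.8261² = 1.465.
Ratio = 4.852/1.465 = cos²(34.3°)/cos²(63°) ≈ 3.31.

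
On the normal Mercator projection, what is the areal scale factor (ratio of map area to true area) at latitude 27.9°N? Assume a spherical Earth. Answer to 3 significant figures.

The Mercator projection is conformal; its linear scale factor is the same in every direction and equals sec φ = 1/cos φ.
Areal scale = k² = sec²φ = 1/cos²(27.9°) = 1/0.8838² = 1.280.

1.28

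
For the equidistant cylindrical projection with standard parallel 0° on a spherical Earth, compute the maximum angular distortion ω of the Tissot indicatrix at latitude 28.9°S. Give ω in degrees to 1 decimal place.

Plate carrée maps x = Rλ, y = Rφ. The meridian scale is h = 1 and the parallel scale is k = 1/cos φ = sec φ.
At 28.9°: h = 1.000, k = 1.142; principal scales a = 1.142, b = 1.000.
sin(ω/2) = (a − b)/(a + b) = 0.1423/2.142 = 0.06640, so ω = 2 arcsin(0.06640) ≈ 7.6°.

7.6°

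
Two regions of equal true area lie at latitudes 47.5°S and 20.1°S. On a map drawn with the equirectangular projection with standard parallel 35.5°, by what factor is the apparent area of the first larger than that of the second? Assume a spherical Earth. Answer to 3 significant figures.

1.39

In the equirectangular projection with standard parallel φ₀ = 35.5° (x = Rλ cos φ₀, y = Rφ), meridians are true-scale (h = 1) and the parallel scale is k = cos φ₀ / cos φ.
Areal scale at 47.5°: h·k = 1.000 × 1.205 = 1.205.
Areal scale at 20.1°: h·k = 1.000 × 0.8669 = 0.8669.
Ratio = 1.205/0.8669 ≈ 1.39.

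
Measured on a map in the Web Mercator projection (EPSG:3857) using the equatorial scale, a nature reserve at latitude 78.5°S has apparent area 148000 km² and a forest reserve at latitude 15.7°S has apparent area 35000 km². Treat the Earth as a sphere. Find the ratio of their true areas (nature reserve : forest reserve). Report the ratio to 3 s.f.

0.181

On Mercator the areal scale is sec²φ, so true area = apparent × cos²φ.
True area of nature reserve: 148000 × cos²(78.5°) = 148000 × 0.03975 = 5883 km².
True area of forest reserve: 35000 × cos²(15.7°) = 35000 × 0.9268 = 32440 km².
Ratio = 5883 / 32440 ≈ 0.181.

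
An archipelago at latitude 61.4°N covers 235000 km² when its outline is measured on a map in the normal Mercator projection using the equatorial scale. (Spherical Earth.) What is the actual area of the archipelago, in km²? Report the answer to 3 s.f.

53800 km²

For Mercator, h = k = sec φ (a conformal cylindrical projection has a single point scale, 1/cos φ).
Areal scale = k² = sec²φ = 1/cos²(61.4°) = 1/0.4787² = 4.364.
True area = apparent / (areal scale) = 235000 / 4.364 ≈ 53800 km².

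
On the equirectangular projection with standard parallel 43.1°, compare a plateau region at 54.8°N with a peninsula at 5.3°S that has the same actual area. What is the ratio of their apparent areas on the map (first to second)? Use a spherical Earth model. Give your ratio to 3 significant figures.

In the equirectangular projection with standard parallel φ₀ = 43.1° (x = Rλ cos φ₀, y = Rφ), meridians are true-scale (h = 1) and the parallel scale is k = cos φ₀ / cos φ.
Areal scale at 54.8°: h·k = 1.000 × 1.267 = 1.267.
Areal scale at 5.3°: h·k = 1.000 × 0.7333 = 0.7333.
Ratio = 1.267/0.7333 ≈ 1.73.

1.73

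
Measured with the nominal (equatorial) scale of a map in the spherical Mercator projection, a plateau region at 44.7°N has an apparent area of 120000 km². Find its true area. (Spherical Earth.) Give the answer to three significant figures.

60600 km²

The Mercator projection is conformal; its linear scale factor is the same in every direction and equals sec φ = 1/cos φ.
Areal scale = k² = sec²φ = 1/cos²(44.7°) = 1/0.7108² = 1.979.
True area = apparent / (areal scale) = 120000 / 1.979 ≈ 60600 km².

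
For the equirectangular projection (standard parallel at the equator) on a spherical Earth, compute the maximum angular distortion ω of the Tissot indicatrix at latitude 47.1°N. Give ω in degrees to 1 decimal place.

21.9°

Plate carrée maps x = Rλ, y = Rφ. The meridian scale is h = 1 and the parallel scale is k = 1/cos φ = sec φ.
At 47.1°: h = 1.000, k = 1.469; principal scales a = 1.469, b = 1.000.
sin(ω/2) = (a − b)/(a + b) = 0.4690/2.469 = 0.1900, so ω = 2 arcsin(0.1900) ≈ 21.9°.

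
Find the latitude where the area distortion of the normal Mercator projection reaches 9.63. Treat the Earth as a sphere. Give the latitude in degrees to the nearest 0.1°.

71.2°

Mercator areal scale is sec²φ.
sec²φ = 9.63  ⇒  cos²φ = 0.1038  ⇒  cos φ = 0.3222.
φ = arccos(0.3222) ≈ 71.2°.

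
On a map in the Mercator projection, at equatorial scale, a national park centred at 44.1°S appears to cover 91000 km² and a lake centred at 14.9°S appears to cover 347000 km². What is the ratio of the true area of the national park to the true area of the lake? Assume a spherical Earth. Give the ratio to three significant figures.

0.145

Since Mercator area scale is 1/cos²φ, the true area equals the apparent area multiplied by cos²φ.
True area of national park: 91000 × cos²(44.1°) = 91000 × 0.5157 = 46930 km².
True area of lake: 347000 × cos²(14.9°) = 347000 × 0.9339 = 324100 km².
Ratio = 46930 / 324100 ≈ 0.145.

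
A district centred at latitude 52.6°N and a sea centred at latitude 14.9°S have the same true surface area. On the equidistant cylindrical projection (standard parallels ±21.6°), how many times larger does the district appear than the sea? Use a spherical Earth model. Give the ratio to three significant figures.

With standard parallel φ₀ = 21.6°, the equirectangular projection gives x = Rλ cos φ₀, y = Rφ, so h = 1 and k = cos 21.6° / cos φ.
Areal scale at 52.6°: h·k = 1.000 × 1.531 = 1.531.
Areal scale at 14.9°: h·k = 1.000 × 0.9621 = 0.9621.
Ratio = 1.531/0.9621 ≈ 1.59.

1.59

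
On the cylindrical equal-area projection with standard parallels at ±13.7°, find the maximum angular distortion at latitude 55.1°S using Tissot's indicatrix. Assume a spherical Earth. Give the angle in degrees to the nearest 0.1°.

Cylindrical equal-area (φ₀ = 13.7°): h = cos φ / cos 13.7° along meridians, k = cos 13.7° / cos φ along parallels; h·k = 1.
At 55.1°: h = 0.5889, k = 1.698; principal scales a = 1.698, b = 0.5889.
sin(ω/2) = (a − b)/(a + b) = 1.109/2.287 = 0.4850, so ω = 2 arcsin(0.4850) ≈ 58.0°.

58.0°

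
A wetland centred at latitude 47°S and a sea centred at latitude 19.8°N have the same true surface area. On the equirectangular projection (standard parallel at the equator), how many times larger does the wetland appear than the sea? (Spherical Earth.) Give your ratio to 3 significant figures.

1.38

Plate carrée maps x = Rλ, y = Rφ. The meridian scale is h = 1 and the parallel scale is k = 1/cos φ = sec φ.
Areal scale at 47°: h·k = 1.000 × 1.466 = 1.466.
Areal scale at 19.8°: h·k = 1.000 × 1.063 = 1.063.
Ratio = 1.466/1.063 ≈ 1.38.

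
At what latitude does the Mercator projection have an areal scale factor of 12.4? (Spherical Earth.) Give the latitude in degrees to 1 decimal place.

Mercator areal scale is sec²φ.
sec²φ = 12.4  ⇒  cos²φ = 0.08065  ⇒  cos φ = 0.2840.
φ = arccos(0.2840) ≈ 73.5°.

73.5°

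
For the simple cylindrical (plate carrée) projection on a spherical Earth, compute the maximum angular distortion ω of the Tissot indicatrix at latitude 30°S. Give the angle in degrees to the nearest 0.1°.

8.2°

Plate carrée maps x = Rλ, y = Rφ. The meridian scale is h = 1 and the parallel scale is k = 1/cos φ = sec φ.
At 30°: h = 1.000, k = 1.155; principal scales a = 1.155, b = 1.000.
sin(ω/2) = (a − b)/(a + b) = 0.1547/2.155 = 0.07180, so ω = 2 arcsin(0.07180) ≈ 8.2°.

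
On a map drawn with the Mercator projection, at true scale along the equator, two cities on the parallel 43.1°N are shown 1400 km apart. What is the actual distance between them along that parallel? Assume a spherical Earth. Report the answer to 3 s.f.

1020 km

Mercator is conformal, so the point scale is isotropic: h = k = sec φ = 1/cos φ.
Along the parallel at 43.1°, map distances are exaggerated by k = sec 43.1° = 1.370.
True distance = 1400 / 1.370 = 1400 × cos 43.1° ≈ 1020 km.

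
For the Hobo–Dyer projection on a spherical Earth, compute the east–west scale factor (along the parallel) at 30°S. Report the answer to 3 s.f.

0.916

The Hobo–Dyer projection is cylindrical equal-area with φ₀ = 37.5°. For cylindrical equal-area with standard parallel φ₀, h = cos φ / cos φ₀ and k = cos φ₀ / cos φ, so h·k = 1.
k = cos 37.5° / cos 30° = 0.7934/0.8660 = 0.9161.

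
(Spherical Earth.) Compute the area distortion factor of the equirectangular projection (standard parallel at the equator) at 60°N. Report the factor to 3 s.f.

In the plate carrée (x = Rλ, y = Rφ), meridians are true-scale (h = 1) and parallels are stretched by k = sec φ.
Areal scale = h·k = 1 × sec φ; at 60°, h = 1.000, k = 2.000, so h·k = 2.000.

2.00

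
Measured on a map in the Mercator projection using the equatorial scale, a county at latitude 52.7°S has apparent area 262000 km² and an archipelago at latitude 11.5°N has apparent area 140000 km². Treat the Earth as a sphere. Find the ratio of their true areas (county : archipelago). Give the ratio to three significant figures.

0.716

On Mercator the areal scale is sec²φ, so true area = apparent × cos²φ.
True area of county: 262000 × cos²(52.7°) = 262000 × 0.3672 = 96210 km².
True area of archipelago: 140000 × cos²(11.5°) = 140000 × 0.9603 = 134400 km².
Ratio = 96210 / 134400 ≈ 0.716.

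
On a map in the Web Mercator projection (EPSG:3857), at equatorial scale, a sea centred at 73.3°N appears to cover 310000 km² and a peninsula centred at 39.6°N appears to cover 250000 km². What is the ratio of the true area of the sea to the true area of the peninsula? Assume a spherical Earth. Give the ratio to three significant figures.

Since Mercator area scale is 1/cos²φ, the true area equals the apparent area multiplied by cos²φ.
True area of sea: 310000 × cos²(73.3°) = 310000 × 0.08258 = 25600 km².
True area of peninsula: 250000 × cos²(39.6°) = 250000 × 0.5937 = 148400 km².
Ratio = 25600 / 148400 ≈ 0.172.

0.172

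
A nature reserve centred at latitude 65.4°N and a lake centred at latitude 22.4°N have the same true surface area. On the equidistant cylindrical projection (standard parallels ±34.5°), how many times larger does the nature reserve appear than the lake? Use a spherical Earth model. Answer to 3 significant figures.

The equidistant cylindrical projection with φ₀ = 34.5° has h = 1 (meridians true) and k = cos φ₀ / cos φ along parallels.
Areal scale at 65.4°: h·k = 1.000 × 1.980 = 1.980.
Areal scale at 22.4°: h·k = 1.000 × 0.8914 = 0.8914.
Ratio = 1.980/0.8914 ≈ 2.22.

2.22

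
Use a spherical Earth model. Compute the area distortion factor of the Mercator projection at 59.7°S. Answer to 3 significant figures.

The Mercator projection is conformal; its linear scale factor is the same in every direction and equals sec φ = 1/cos φ.
Areal scale = k² = sec²φ = 1/cos²(59.7°) = 1/0.5045² = 3.929.

3.93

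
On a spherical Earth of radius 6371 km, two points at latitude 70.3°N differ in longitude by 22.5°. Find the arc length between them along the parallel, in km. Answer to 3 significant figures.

Arc length along a parallel = R cos φ · Δλ (with Δλ in radians).
= 6371 × cos 70.3° × (22.5° × π/180) = 6371 × 0.3371 × 0.3927 ≈ 843 km.

843 km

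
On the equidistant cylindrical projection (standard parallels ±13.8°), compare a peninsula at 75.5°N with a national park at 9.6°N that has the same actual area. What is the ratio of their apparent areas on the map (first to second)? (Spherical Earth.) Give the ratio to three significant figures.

In the equirectangular projection with standard parallel φ₀ = 13.8° (x = Rλ cos φ₀, y = Rφ), meridians are true-scale (h = 1) and the parallel scale is k = cos φ₀ / cos φ.
Areal scale at 75.5°: h·k = 1.000 × 3.879 = 3.879.
Areal scale at 9.6°: h·k = 1.000 × 0.9849 = 0.9849.
Ratio = 3.879/0.9849 ≈ 3.94.

3.94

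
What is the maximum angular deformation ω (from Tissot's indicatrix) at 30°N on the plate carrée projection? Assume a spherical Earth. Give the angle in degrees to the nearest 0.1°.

8.2°

In the plate carrée (x = Rλ, y = Rφ), meridians are true-scale (h = 1) and parallels are stretched by k = sec φ.
At 30°: h = 1.000, k = 1.155; principal scales a = 1.155, b = 1.000.
sin(ω/2) = (a − b)/(a + b) = 0.1547/2.155 = 0.07180, so ω = 2 arcsin(0.07180) ≈ 8.2°.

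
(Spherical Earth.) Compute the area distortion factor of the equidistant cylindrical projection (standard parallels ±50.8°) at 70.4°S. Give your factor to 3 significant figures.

1.88

In the equirectangular projection with standard parallel φ₀ = 50.8° (x = Rλ cos φ₀, y = Rφ), meridians are true-scale (h = 1) and the parallel scale is k = cos φ₀ / cos φ.
Areal scale = h·k = 1 × cos φ₀ / cos φ; at 70.4°, h = 1.000, k = 1.884, so h·k = 1.884.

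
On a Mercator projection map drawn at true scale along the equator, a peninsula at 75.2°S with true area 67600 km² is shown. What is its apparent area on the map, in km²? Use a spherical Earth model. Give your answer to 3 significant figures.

1040000 km²

For Mercator, h = k = sec φ (a conformal cylindrical projection has a single point scale, 1/cos φ).
Areal scale = k² = sec²φ = 1/cos²(75.2°) = 1/0.2554² = 15.33.
Apparent area = 67600 × 15.33 ≈ 1040000 km².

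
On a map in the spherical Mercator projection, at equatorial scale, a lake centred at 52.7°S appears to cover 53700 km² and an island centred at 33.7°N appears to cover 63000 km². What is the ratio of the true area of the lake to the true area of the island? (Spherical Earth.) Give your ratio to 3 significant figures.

On Mercator the areal scale is sec²φ, so true area = apparent × cos²φ.
True area of lake: 53700 × cos²(52.7°) = 53700 × 0.3672 = 19720 km².
True area of island: 63000 × cos²(33.7°) = 63000 × 0.6921 = 43610 km².
Ratio = 19720 / 43610 ≈ 0.452.

0.452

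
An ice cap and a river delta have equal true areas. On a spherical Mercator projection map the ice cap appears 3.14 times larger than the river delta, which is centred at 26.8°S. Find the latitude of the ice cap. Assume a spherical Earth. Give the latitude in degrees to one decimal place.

59.8°

On Mercator, (apparent₁)/(apparent₂) = sec²φ₁ / sec²φ₂ when true areas are equal.
cos²φ₂ / cos²φ₁ = 3.14  ⇒  cos φ₁ = cos 26.8° / √3.14 = 0.8926/1.772 = 0.5037.
φ₁ = arccos(0.5037) ≈ 59.8°.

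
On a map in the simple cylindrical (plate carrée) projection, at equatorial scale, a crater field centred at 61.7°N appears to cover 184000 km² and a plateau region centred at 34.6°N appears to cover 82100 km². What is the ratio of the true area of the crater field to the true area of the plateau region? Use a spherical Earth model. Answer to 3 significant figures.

Plate carrée has h = 1 and k = sec φ, giving areal scale sec φ; true area = (apparent area) · cos φ.
True area of crater field: 184000 × cos(61.7°) = 184000 × 0.4741 = 87230 km².
True area of plateau region: 82100 × cos(34.6°) = 82100 × 0.8231 = 67580 km².
Ratio = 87230 / 67580 ≈ 1.29.

1.29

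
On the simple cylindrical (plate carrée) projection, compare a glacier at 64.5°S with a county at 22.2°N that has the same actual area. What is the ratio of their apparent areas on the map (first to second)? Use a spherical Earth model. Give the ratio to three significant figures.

Plate carrée maps x = Rλ, y = Rφ. The meridian scale is h = 1 and the parallel scale is k = 1/cos φ = sec φ.
Areal scale at 64.5°: h·k = 1.000 × 2.323 = 2.323.
Areal scale at 22.2°: h·k = 1.000 × 1.080 = 1.080.
Ratio = 2.323/1.080 ≈ 2.15.

2.15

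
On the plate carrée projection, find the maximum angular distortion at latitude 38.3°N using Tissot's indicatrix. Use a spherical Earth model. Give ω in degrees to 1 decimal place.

Plate carrée maps x = Rλ, y = Rφ. The meridian scale is h = 1 and the parallel scale is k = 1/cos φ = sec φ.
At 38.3°: h = 1.000, k = 1.274; principal scales a = 1.274, b = 1.000.
sin(ω/2) = (a − b)/(a + b) = 0.2742/2.274 = 0.1206, so ω = 2 arcsin(0.1206) ≈ 13.9°.

13.9°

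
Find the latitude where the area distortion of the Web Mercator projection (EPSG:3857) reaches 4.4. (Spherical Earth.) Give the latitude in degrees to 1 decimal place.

61.5°

Mercator areal scale is sec²φ.
sec²φ = 4.4  ⇒  cos²φ = 0.2273  ⇒  cos φ = 0.4767.
φ = arccos(0.4767) ≈ 61.5°.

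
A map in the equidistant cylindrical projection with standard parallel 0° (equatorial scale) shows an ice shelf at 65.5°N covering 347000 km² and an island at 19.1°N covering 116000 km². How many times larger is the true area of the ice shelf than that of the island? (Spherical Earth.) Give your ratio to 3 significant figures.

On the plate carrée, areal scale = h·k = 1 × sec φ, so true area = apparent × cos φ.
True area of ice shelf: 347000 × cos(65.5°) = 347000 × 0.4147 = 143900 km².
True area of island: 116000 × cos(19.1°) = 116000 × 0.9449 = 109600 km².
Ratio = 143900 / 109600 ≈ 1.31.

1.31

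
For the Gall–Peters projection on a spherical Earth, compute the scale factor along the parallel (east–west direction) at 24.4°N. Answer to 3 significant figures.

The Gall–Peters projection is cylindrical equal-area with φ₀ = 45°. Cylindrical equal-area (φ₀ = 45°): h = cos φ / cos 45° along meridians, k = cos 45° / cos φ along parallels; h·k = 1.
k = cos 45° / cos 24.4° = 0.7071/0.9107 = 0.7765.

0.776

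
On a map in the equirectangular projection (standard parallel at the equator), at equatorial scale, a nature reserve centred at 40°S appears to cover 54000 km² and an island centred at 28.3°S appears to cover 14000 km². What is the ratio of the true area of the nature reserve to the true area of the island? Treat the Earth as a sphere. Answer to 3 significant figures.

3.36

Plate carrée has h = 1 and k = sec φ, giving areal scale sec φ; true area = (apparent area) · cos φ.
True area of nature reserve: 54000 × cos(40°) = 54000 × 0.7660 = 41370 km².
True area of island: 14000 × cos(28.3°) = 14000 × 0.8805 = 12330 km².
Ratio = 41370 / 12330 ≈ 3.36.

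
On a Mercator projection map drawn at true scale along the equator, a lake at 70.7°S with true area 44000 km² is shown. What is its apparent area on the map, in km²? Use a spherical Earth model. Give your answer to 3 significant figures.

403000 km²

The Mercator projection is conformal; its linear scale factor is the same in every direction and equals sec φ = 1/cos φ.
Areal scale = k² = sec²φ = 1/cos²(70.7°) = 1/0.3305² = 9.154.
Apparent area = 44000 × 9.154 ≈ 403000 km².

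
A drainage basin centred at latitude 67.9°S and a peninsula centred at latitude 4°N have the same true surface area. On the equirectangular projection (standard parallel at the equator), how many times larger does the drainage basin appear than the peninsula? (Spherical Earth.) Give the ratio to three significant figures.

2.65

Plate carrée maps x = Rλ, y = Rφ. The meridian scale is h = 1 and the parallel scale is k = 1/cos φ = sec φ.
Areal scale at 67.9°: h·k = 1.000 × 2.658 = 2.658.
Areal scale at 4°: h·k = 1.000 × 1.002 = 1.002.
Ratio = 2.658/1.002 ≈ 2.65.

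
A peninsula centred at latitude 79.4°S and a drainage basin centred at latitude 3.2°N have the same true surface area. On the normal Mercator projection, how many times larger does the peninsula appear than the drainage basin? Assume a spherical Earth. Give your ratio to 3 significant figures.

Mercator areal scale is sec²φ.
At 79.4°: sec²(79.4°) = 1/0.1840² = 29.55.
At 3.2°: sec²(3.2°) = 1/0.9984² = 1.003.
Ratio = 29.55/1.003 = cos²(3.2°)/cos²(79.4°) ≈ 29.5.

29.5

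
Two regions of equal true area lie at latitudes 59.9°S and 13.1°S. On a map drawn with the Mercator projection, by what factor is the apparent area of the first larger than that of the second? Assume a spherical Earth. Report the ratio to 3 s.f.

3.77

On Mercator, area is exaggerated by sec²φ = 1/cos²φ.
At 59.9°: sec²(59.9°) = 1/0.5015² = 3.976.
At 13.1°: sec²(13.1°) = 1/0.9740² = 1.054.
Ratio = 3.976/1.054 = cos²(13.1°)/cos²(59.9°) ≈ 3.77.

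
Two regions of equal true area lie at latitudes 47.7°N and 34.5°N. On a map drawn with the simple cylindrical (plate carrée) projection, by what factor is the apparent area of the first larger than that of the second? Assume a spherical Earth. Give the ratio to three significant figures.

1.22

In the plate carrée (x = Rλ, y = Rφ), meridians are true-scale (h = 1) and parallels are stretched by k = sec φ.
Areal scale at 47.7°: h·k = 1.000 × 1.486 = 1.486.
Areal scale at 34.5°: h·k = 1.000 × 1.213 = 1.213.
Ratio = 1.486/1.213 ≈ 1.22.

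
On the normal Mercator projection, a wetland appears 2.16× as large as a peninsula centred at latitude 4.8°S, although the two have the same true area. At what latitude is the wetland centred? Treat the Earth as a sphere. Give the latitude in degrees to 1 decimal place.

47.3°

On Mercator, (apparent₁)/(apparent₂) = sec²φ₁ / sec²φ₂ when true areas are equal.
cos²φ₂ / cos²φ₁ = 2.16  ⇒  cos φ₁ = cos 4.8° / √2.16 = 0.9965/1.470 = 0.6780.
φ₁ = arccos(0.6780) ≈ 47.3°.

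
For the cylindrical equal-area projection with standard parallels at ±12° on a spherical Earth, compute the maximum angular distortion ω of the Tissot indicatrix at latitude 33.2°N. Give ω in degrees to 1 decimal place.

17.8°

A cylindrical equal-area projection with standard parallel φ₀ has meridian scale h = cos φ / cos φ₀ and parallel scale k = cos φ₀ / cos φ (so areas are preserved, h·k = 1).
At 33.2°: h = 0.8555, k = 1.169; principal scales a = 1.169, b = 0.8555.
sin(ω/2) = (a − b)/(a + b) = 0.3135/2.024 = 0.1549, so ω = 2 arcsin(0.1549) ≈ 17.8°.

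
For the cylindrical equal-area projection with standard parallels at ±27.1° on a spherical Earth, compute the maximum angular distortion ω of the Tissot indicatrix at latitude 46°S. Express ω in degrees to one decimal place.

Cylindrical equal-area (φ₀ = 27.1°): h = cos φ / cos 27.1° along meridians, k = cos 27.1° / cos φ along parallels; h·k = 1.
At 46°: h = 0.7803, k = 1.282; principal scales a = 1.282, b = 0.7803.
sin(ω/2) = (a − b)/(a + b) = 0.5012/2.062 = 0.2431, so ω = 2 arcsin(0.2431) ≈ 28.1°.

28.1°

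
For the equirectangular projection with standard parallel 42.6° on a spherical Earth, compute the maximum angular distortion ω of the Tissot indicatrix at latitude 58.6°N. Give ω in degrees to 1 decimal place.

With standard parallel φ₀ = 42.6°, the equirectangular projection gives x = Rλ cos φ₀, y = Rφ, so h = 1 and k = cos 42.6° / cos φ.
At 58.6°: h = 1.000, k = 1.413; principal scales a = 1.413, b = 1.000.
sin(ω/2) = (a − b)/(a + b) = 0.4128/2.413 = 0.1711, so ω = 2 arcsin(0.1711) ≈ 19.7°.

19.7°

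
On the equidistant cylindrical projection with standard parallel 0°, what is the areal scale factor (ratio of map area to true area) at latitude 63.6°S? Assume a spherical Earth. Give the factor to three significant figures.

2.25

Plate carrée maps x = Rλ, y = Rφ. The meridian scale is h = 1 and the parallel scale is k = 1/cos φ = sec φ.
Areal scale = h·k = 1 × sec φ; at 63.6°, h = 1.000, k = 2.249, so h·k = 2.249.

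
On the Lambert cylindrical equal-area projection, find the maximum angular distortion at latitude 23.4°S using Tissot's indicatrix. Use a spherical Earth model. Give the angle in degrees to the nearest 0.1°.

9.8°

The Lambert cylindrical equal-area projection is the cylindrical equal-area projection with its standard parallel at the equator (φ₀ = 0). For cylindrical equal-area with standard parallel φ₀, h = cos φ / cos φ₀ and k = cos φ₀ / cos φ, so h·k = 1.
At 23.4°: h = 0.9178, k = 1.090; principal scales a = 1.090, b = 0.9178.
sin(ω/2) = (a − b)/(a + b) = 0.1719/2.007 = 0.08562, so ω = 2 arcsin(0.08562) ≈ 9.8°.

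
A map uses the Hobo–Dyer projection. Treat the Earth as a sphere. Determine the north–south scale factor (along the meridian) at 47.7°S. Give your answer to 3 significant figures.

The Hobo–Dyer projection is cylindrical equal-area with φ₀ = 37.5°. Cylindrical equal-area (φ₀ = 37.5°): h = cos φ / cos 37.5° along meridians, k = cos 37.5° / cos φ along parallels; h·k = 1.
h = cos 47.7° / cos 37.5° = 0.6730/0.7934 = 0.8483.

0.848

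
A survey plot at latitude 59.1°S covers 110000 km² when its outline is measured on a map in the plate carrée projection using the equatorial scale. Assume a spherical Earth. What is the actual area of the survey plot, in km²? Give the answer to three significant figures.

For the equirectangular projection with φ₀ = 0 (plate carrée), h = 1 along meridians and k = sec φ along parallels.
Areal scale = h·k = 1 × sec φ; at 59.1°, h = 1.000, k = 1.947, so h·k = 1.947.
True area = apparent / (areal scale) = 110000 / 1.947 ≈ 56500 km².

56500 km²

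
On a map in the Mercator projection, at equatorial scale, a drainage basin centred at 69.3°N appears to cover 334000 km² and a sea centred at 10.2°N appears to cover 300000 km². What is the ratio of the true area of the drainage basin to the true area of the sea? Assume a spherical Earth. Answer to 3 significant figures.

Mercator's areal exaggeration is sec²φ; hence true area = (apparent area) · cos²φ.
True area of drainage basin: 334000 × cos²(69.3°) = 334000 × 0.1249 = 41730 km².
True area of sea: 300000 × cos²(10.2°) = 300000 × 0.9686 = 290600 km².
Ratio = 41730 / 290600 ≈ 0.144.

0.144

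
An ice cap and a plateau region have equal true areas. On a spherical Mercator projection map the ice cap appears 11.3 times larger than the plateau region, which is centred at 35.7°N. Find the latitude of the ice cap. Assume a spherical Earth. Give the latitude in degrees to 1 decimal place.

76.0°

Mercator areal scale is sec²φ, so apparent-area ratio = sec²φ₁ / sec²φ₂ = cos²φ₂ / cos²φ₁.
cos²φ₂ / cos²φ₁ = 11.3  ⇒  cos φ₁ = cos 35.7° / √11.3 = 0.8121/3.362 = 0.2416.
φ₁ = arccos(0.2416) ≈ 76.0°.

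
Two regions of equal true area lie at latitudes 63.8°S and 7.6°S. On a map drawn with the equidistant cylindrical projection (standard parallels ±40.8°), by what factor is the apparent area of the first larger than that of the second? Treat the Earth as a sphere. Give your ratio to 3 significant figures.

2.25

With standard parallel φ₀ = 40.8°, the equirectangular projection gives x = Rλ cos φ₀, y = Rφ, so h = 1 and k = cos 40.8° / cos φ.
Areal scale at 63.8°: h·k = 1.000 × 1.715 = 1.715.
Areal scale at 7.6°: h·k = 1.000 × 0.7637 = 0.7637.
Ratio = 1.715/0.7637 ≈ 2.25.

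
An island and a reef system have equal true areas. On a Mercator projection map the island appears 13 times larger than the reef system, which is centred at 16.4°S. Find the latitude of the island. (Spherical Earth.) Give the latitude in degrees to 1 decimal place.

74.6°

For equal true areas on Mercator, apparent areas scale as sec²φ, so the ratio is cos²φ₂ / cos²φ₁.
cos²φ₂ / cos²φ₁ = 13  ⇒  cos φ₁ = cos 16.4° / √13 = 0.9593/3.606 = 0.2661.
φ₁ = arccos(0.2661) ≈ 74.6°.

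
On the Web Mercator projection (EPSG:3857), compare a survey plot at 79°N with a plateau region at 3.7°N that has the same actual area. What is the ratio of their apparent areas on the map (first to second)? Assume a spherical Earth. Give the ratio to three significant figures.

27.4

On Mercator, area is exaggerated by sec²φ = 1/cos²φ.
At 79°: sec²(79°) = 1/0.1908² = 27.47.
At 3.7°: sec²(3.7°) = 1/0.9979² = 1.004.
Ratio = 27.47/1.004 = cos²(3.7°)/cos²(79°) ≈ 27.4.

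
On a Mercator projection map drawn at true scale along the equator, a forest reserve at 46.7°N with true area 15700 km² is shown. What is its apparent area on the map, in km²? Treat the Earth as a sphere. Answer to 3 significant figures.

For Mercator, h = k = sec φ (a conformal cylindrical projection has a single point scale, 1/cos φ).
Areal scale = k² = sec²φ = 1/cos²(46.7°) = 1/0.6858² = 2.126.
Apparent area = 15700 × 2.126 ≈ 33400 km².

33400 km²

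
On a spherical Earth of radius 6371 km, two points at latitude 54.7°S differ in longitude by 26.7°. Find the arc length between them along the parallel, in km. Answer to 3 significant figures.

Arc length along a parallel = R cos φ · Δλ (with Δλ in radians).
= 6371 × cos 54.7° × (26.7° × π/180) = 6371 × 0.5779 × 0.4660 ≈ 1720 km.

1720 km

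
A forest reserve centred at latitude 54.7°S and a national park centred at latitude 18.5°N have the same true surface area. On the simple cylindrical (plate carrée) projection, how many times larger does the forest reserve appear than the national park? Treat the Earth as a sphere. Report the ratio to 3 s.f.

1.64

Plate carrée maps x = Rλ, y = Rφ. The meridian scale is h = 1 and the parallel scale is k = 1/cos φ = sec φ.
Areal scale at 54.7°: h·k = 1.000 × 1.731 = 1.731.
Areal scale at 18.5°: h·k = 1.000 × 1.054 = 1.054.
Ratio = 1.731/1.054 ≈ 1.64.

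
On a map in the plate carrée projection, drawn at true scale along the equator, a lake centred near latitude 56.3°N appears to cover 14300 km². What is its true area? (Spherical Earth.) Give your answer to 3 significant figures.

7930 km²

In the plate carrée (x = Rλ, y = Rφ), meridians are true-scale (h = 1) and parallels are stretched by k = sec φ.
Areal scale = h·k = 1 × sec φ; at 56.3°, h = 1.000, k = 1.802, so h·k = 1.802.
True area = apparent / (areal scale) = 14300 / 1.802 ≈ 7930 km².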